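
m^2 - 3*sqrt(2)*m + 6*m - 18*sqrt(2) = (m + 6)*(m - 3*sqrt(2))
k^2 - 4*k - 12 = (k - 6)*(k + 2)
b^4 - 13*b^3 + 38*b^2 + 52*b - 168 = (b - 7)*(b - 6)*(b - 2)*(b + 2)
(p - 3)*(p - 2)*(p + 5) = p^3 - 19*p + 30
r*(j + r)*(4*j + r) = 4*j^2*r + 5*j*r^2 + r^3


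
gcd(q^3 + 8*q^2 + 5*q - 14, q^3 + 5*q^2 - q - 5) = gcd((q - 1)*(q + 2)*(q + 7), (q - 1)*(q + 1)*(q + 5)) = q - 1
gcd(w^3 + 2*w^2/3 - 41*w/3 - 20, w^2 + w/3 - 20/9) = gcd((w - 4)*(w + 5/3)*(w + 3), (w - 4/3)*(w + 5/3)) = w + 5/3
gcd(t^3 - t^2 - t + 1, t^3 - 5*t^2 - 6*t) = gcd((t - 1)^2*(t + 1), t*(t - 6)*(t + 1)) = t + 1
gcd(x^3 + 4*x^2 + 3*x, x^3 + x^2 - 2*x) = x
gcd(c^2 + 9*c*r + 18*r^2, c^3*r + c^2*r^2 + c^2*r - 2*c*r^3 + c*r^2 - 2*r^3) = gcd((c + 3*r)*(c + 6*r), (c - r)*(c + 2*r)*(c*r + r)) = 1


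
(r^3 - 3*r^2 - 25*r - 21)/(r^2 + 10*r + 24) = (r^3 - 3*r^2 - 25*r - 21)/(r^2 + 10*r + 24)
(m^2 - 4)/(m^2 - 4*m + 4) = (m + 2)/(m - 2)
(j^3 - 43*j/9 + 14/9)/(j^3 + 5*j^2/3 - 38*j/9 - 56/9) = (3*j - 1)/(3*j + 4)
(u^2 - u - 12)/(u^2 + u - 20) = (u + 3)/(u + 5)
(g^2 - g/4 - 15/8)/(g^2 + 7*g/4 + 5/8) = (2*g - 3)/(2*g + 1)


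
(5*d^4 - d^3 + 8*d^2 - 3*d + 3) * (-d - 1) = -5*d^5 - 4*d^4 - 7*d^3 - 5*d^2 - 3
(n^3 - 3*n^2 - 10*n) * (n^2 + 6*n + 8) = n^5 + 3*n^4 - 20*n^3 - 84*n^2 - 80*n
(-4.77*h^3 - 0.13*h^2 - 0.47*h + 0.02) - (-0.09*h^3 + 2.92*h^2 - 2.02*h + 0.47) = -4.68*h^3 - 3.05*h^2 + 1.55*h - 0.45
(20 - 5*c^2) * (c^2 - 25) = -5*c^4 + 145*c^2 - 500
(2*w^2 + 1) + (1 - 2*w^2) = 2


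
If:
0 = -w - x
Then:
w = -x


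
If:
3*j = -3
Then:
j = -1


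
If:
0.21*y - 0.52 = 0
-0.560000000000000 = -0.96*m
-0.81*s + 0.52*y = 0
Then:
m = 0.58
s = 1.59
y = 2.48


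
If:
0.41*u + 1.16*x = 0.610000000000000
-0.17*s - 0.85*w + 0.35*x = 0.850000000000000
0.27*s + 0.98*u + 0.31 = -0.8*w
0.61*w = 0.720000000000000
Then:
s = -11.12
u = 1.78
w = 1.18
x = -0.10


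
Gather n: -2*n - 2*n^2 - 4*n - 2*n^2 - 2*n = -4*n^2 - 8*n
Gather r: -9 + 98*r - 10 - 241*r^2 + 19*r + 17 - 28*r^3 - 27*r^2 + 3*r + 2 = -28*r^3 - 268*r^2 + 120*r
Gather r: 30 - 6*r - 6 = 24 - 6*r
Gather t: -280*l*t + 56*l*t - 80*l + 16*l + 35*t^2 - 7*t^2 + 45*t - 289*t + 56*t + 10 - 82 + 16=-64*l + 28*t^2 + t*(-224*l - 188) - 56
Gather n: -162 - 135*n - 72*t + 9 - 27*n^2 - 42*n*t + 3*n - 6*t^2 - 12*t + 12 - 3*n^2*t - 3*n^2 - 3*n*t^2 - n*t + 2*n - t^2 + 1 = n^2*(-3*t - 30) + n*(-3*t^2 - 43*t - 130) - 7*t^2 - 84*t - 140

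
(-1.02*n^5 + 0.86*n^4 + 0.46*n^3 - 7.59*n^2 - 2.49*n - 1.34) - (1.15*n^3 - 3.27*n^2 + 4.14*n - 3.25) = -1.02*n^5 + 0.86*n^4 - 0.69*n^3 - 4.32*n^2 - 6.63*n + 1.91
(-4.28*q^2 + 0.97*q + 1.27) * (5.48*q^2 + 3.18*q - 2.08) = -23.4544*q^4 - 8.2948*q^3 + 18.9466*q^2 + 2.021*q - 2.6416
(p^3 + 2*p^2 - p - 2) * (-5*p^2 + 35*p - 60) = -5*p^5 + 25*p^4 + 15*p^3 - 145*p^2 - 10*p + 120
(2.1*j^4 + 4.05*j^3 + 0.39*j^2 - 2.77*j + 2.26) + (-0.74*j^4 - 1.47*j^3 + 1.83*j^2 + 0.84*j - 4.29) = 1.36*j^4 + 2.58*j^3 + 2.22*j^2 - 1.93*j - 2.03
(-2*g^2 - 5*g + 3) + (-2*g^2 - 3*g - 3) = -4*g^2 - 8*g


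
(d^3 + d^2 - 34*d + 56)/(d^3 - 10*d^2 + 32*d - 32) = (d + 7)/(d - 4)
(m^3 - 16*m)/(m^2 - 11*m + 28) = m*(m + 4)/(m - 7)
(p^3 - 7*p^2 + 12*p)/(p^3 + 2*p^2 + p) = (p^2 - 7*p + 12)/(p^2 + 2*p + 1)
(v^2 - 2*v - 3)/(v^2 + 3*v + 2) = (v - 3)/(v + 2)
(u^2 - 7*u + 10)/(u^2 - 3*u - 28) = (-u^2 + 7*u - 10)/(-u^2 + 3*u + 28)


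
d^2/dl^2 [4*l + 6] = 0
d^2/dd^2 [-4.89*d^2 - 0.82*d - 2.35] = -9.78000000000000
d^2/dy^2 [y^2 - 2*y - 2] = 2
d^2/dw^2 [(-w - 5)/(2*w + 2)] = -4/(w + 1)^3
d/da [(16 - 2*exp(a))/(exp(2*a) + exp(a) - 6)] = 2*((exp(a) - 8)*(2*exp(a) + 1) - exp(2*a) - exp(a) + 6)*exp(a)/(exp(2*a) + exp(a) - 6)^2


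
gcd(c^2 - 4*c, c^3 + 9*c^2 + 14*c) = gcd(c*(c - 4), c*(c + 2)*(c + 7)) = c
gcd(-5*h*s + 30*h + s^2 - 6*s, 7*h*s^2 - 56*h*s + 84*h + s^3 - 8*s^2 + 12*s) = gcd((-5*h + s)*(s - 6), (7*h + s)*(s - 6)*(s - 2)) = s - 6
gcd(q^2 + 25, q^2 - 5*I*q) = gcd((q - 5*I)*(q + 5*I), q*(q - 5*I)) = q - 5*I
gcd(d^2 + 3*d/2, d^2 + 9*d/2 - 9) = 1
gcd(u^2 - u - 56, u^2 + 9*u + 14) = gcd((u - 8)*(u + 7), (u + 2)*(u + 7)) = u + 7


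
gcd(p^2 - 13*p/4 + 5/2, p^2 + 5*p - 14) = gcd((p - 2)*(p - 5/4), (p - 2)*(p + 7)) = p - 2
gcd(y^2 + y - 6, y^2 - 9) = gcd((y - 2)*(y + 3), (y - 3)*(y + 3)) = y + 3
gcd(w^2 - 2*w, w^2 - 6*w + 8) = w - 2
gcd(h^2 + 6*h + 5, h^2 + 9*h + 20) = h + 5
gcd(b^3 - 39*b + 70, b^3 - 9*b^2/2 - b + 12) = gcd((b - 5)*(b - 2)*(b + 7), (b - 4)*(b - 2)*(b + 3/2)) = b - 2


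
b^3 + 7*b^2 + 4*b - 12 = (b - 1)*(b + 2)*(b + 6)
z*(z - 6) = z^2 - 6*z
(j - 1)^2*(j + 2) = j^3 - 3*j + 2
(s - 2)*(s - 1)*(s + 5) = s^3 + 2*s^2 - 13*s + 10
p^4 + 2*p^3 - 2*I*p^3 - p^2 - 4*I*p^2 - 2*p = p*(p + 2)*(p - I)^2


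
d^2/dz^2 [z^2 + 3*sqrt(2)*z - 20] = 2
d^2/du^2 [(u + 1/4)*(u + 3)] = 2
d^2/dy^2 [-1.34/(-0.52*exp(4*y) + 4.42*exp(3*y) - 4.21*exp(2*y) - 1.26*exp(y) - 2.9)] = ((-11.1488*exp(3*y) + 53.3052*exp(2*y) - 22.5656*exp(y) - 1.6884)*(0.52*exp(4*y) - 4.42*exp(3*y) + 4.21*exp(2*y) + 1.26*exp(y) + 2.9) + 1.34*(2.08*exp(3*y) - 13.26*exp(2*y) + 8.42*exp(y) + 1.26)*(4.16*exp(3*y) - 26.52*exp(2*y) + 16.84*exp(y) + 2.52)*exp(y))*exp(y)/(0.52*exp(4*y) - 4.42*exp(3*y) + 4.21*exp(2*y) + 1.26*exp(y) + 2.9)^3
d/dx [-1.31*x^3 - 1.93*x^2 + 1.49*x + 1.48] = -3.93*x^2 - 3.86*x + 1.49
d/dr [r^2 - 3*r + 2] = 2*r - 3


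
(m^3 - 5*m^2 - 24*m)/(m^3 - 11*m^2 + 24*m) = (m + 3)/(m - 3)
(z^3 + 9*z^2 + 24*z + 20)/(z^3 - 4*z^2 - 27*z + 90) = (z^2 + 4*z + 4)/(z^2 - 9*z + 18)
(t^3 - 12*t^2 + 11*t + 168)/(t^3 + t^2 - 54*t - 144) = (t - 7)/(t + 6)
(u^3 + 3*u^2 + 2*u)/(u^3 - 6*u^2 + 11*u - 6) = u*(u^2 + 3*u + 2)/(u^3 - 6*u^2 + 11*u - 6)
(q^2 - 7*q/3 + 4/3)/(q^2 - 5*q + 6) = (3*q^2 - 7*q + 4)/(3*(q^2 - 5*q + 6))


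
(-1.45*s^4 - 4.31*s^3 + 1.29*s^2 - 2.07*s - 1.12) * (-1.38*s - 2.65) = 2.001*s^5 + 9.7903*s^4 + 9.6413*s^3 - 0.561900000000001*s^2 + 7.0311*s + 2.968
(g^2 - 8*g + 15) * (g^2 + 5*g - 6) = g^4 - 3*g^3 - 31*g^2 + 123*g - 90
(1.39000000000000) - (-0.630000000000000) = 2.02000000000000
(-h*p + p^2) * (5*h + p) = -5*h^2*p + 4*h*p^2 + p^3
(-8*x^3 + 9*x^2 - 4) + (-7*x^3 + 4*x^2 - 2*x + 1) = -15*x^3 + 13*x^2 - 2*x - 3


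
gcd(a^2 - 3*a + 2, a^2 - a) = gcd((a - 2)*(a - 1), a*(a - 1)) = a - 1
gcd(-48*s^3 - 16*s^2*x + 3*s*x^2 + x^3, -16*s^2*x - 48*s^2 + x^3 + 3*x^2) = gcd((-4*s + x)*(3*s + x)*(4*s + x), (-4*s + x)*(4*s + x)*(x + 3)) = -16*s^2 + x^2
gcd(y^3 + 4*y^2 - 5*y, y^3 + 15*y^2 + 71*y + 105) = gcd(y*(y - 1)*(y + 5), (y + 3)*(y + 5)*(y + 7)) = y + 5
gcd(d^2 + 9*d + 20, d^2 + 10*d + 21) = 1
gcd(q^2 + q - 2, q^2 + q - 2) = q^2 + q - 2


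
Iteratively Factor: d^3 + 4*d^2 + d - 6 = (d + 2)*(d^2 + 2*d - 3) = (d - 1)*(d + 2)*(d + 3)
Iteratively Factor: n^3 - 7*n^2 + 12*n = (n - 4)*(n^2 - 3*n) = n*(n - 4)*(n - 3)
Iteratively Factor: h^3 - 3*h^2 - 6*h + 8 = (h - 4)*(h^2 + h - 2) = (h - 4)*(h - 1)*(h + 2)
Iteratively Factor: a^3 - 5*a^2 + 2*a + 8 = (a - 4)*(a^2 - a - 2) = (a - 4)*(a + 1)*(a - 2)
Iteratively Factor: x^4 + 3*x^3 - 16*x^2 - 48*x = (x - 4)*(x^3 + 7*x^2 + 12*x) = (x - 4)*(x + 4)*(x^2 + 3*x) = x*(x - 4)*(x + 4)*(x + 3)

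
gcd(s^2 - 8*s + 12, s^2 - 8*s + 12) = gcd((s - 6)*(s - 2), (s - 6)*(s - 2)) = s^2 - 8*s + 12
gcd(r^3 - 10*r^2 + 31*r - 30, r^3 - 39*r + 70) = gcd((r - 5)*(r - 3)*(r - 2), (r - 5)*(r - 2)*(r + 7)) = r^2 - 7*r + 10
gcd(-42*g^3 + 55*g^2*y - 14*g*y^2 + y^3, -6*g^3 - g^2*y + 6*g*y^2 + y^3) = -g + y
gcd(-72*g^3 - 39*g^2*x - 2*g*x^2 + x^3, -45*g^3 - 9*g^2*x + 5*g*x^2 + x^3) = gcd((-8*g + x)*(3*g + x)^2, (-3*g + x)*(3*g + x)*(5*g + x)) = 3*g + x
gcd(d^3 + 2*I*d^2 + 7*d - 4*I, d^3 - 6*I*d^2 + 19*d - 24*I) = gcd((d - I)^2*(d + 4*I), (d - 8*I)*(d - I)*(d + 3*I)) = d - I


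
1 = 1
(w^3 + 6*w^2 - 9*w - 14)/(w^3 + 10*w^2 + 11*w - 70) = (w + 1)/(w + 5)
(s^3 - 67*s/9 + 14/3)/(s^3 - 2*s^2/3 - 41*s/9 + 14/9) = (3*s^2 + 7*s - 6)/(3*s^2 + 5*s - 2)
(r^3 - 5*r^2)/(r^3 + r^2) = (r - 5)/(r + 1)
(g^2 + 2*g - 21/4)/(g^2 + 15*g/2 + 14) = (g - 3/2)/(g + 4)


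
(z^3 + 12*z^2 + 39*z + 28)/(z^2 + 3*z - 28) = (z^2 + 5*z + 4)/(z - 4)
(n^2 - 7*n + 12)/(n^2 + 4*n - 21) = (n - 4)/(n + 7)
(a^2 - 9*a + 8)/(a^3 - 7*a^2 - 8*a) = (a - 1)/(a*(a + 1))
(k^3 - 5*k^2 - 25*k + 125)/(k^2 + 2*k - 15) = (k^2 - 10*k + 25)/(k - 3)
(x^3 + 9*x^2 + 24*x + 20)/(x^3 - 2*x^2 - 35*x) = (x^2 + 4*x + 4)/(x*(x - 7))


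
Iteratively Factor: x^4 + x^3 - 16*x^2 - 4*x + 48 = (x + 4)*(x^3 - 3*x^2 - 4*x + 12) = (x - 3)*(x + 4)*(x^2 - 4) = (x - 3)*(x + 2)*(x + 4)*(x - 2)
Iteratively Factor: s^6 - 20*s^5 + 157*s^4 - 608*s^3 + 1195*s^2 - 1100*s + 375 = (s - 1)*(s^5 - 19*s^4 + 138*s^3 - 470*s^2 + 725*s - 375) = (s - 1)^2*(s^4 - 18*s^3 + 120*s^2 - 350*s + 375) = (s - 5)*(s - 1)^2*(s^3 - 13*s^2 + 55*s - 75) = (s - 5)*(s - 3)*(s - 1)^2*(s^2 - 10*s + 25) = (s - 5)^2*(s - 3)*(s - 1)^2*(s - 5)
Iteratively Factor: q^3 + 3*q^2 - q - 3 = (q - 1)*(q^2 + 4*q + 3) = (q - 1)*(q + 3)*(q + 1)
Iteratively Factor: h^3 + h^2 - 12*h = (h - 3)*(h^2 + 4*h) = h*(h - 3)*(h + 4)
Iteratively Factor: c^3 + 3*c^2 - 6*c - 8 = (c + 1)*(c^2 + 2*c - 8) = (c + 1)*(c + 4)*(c - 2)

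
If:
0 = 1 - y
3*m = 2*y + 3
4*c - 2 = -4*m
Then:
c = -7/6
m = 5/3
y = 1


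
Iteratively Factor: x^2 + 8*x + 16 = (x + 4)*(x + 4)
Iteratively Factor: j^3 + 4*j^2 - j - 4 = (j + 4)*(j^2 - 1) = (j - 1)*(j + 4)*(j + 1)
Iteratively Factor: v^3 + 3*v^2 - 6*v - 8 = (v + 1)*(v^2 + 2*v - 8) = (v + 1)*(v + 4)*(v - 2)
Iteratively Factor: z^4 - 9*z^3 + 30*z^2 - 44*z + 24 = (z - 2)*(z^3 - 7*z^2 + 16*z - 12) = (z - 2)^2*(z^2 - 5*z + 6) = (z - 2)^3*(z - 3)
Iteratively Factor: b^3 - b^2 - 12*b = (b)*(b^2 - b - 12) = b*(b - 4)*(b + 3)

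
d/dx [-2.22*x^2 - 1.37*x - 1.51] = -4.44*x - 1.37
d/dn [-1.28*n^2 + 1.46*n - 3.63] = 1.46 - 2.56*n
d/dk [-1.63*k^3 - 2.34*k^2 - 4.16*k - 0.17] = -4.89*k^2 - 4.68*k - 4.16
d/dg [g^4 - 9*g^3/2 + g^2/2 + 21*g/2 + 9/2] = 4*g^3 - 27*g^2/2 + g + 21/2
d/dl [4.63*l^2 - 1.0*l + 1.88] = 9.26*l - 1.0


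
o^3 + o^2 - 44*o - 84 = (o - 7)*(o + 2)*(o + 6)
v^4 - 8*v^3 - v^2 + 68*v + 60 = (v - 6)*(v - 5)*(v + 1)*(v + 2)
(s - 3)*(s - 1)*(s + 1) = s^3 - 3*s^2 - s + 3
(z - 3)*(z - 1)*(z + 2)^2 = z^4 - 9*z^2 - 4*z + 12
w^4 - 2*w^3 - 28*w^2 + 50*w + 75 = (w - 5)*(w - 3)*(w + 1)*(w + 5)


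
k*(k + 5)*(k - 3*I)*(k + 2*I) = k^4 + 5*k^3 - I*k^3 + 6*k^2 - 5*I*k^2 + 30*k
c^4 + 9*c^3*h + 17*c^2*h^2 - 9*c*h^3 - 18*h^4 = (c - h)*(c + h)*(c + 3*h)*(c + 6*h)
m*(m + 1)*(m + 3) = m^3 + 4*m^2 + 3*m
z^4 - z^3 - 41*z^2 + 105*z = z*(z - 5)*(z - 3)*(z + 7)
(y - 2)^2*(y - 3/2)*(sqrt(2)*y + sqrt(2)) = sqrt(2)*y^4 - 9*sqrt(2)*y^3/2 + 9*sqrt(2)*y^2/2 + 4*sqrt(2)*y - 6*sqrt(2)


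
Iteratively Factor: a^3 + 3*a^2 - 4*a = (a - 1)*(a^2 + 4*a) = a*(a - 1)*(a + 4)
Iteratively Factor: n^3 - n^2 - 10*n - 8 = (n + 2)*(n^2 - 3*n - 4) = (n + 1)*(n + 2)*(n - 4)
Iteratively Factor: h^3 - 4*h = (h - 2)*(h^2 + 2*h) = h*(h - 2)*(h + 2)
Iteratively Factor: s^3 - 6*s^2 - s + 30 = (s - 5)*(s^2 - s - 6) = (s - 5)*(s + 2)*(s - 3)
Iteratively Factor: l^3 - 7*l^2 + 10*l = (l)*(l^2 - 7*l + 10) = l*(l - 2)*(l - 5)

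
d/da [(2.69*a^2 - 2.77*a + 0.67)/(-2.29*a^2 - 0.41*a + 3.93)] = (-7.4462*a^2 + 24.212*a - 10.6114)/(5.2441*a^4 + 1.8778*a^3 - 17.8313*a^2 - 3.2226*a + 15.4449)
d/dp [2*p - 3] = 2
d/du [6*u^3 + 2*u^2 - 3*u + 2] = 18*u^2 + 4*u - 3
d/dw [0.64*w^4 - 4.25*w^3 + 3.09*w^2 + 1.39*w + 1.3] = 2.56*w^3 - 12.75*w^2 + 6.18*w + 1.39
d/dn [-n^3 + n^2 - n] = -3*n^2 + 2*n - 1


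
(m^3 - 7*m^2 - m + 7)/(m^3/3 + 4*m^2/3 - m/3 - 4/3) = 3*(m - 7)/(m + 4)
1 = 1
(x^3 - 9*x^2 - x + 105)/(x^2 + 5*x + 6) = (x^2 - 12*x + 35)/(x + 2)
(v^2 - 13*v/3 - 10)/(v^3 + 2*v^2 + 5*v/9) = 3*(v - 6)/(v*(3*v + 1))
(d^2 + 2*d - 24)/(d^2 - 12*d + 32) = (d + 6)/(d - 8)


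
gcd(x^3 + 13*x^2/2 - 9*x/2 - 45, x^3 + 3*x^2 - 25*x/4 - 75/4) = x^2 + x/2 - 15/2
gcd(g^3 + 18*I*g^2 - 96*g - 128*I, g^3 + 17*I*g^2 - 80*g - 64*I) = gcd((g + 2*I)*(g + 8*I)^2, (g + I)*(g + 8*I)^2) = g^2 + 16*I*g - 64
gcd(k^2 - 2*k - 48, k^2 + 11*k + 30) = k + 6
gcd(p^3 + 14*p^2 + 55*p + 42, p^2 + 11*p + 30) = p + 6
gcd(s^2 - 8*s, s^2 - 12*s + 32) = s - 8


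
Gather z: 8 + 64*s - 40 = 64*s - 32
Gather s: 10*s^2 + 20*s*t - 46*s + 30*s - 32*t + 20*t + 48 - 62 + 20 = 10*s^2 + s*(20*t - 16) - 12*t + 6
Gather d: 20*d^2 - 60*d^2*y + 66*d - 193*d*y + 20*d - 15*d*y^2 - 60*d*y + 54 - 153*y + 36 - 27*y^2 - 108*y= d^2*(20 - 60*y) + d*(-15*y^2 - 253*y + 86) - 27*y^2 - 261*y + 90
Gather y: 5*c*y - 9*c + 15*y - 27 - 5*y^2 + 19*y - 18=-9*c - 5*y^2 + y*(5*c + 34) - 45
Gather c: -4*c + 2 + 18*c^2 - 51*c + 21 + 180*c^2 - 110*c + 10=198*c^2 - 165*c + 33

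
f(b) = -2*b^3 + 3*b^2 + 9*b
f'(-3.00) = -63.00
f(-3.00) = 54.00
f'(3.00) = -27.00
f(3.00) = 0.00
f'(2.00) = -3.00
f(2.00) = 14.00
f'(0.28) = 10.21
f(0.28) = 2.71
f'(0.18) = 9.89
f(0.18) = 1.71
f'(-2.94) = -60.50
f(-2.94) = 50.30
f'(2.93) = -24.93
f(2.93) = 1.82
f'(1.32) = 6.47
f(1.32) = 12.51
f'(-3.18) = -70.75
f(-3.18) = 66.03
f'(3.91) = -59.27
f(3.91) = -38.50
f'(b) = -6*b^2 + 6*b + 9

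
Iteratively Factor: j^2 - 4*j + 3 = (j - 3)*(j - 1)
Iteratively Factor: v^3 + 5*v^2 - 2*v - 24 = (v + 3)*(v^2 + 2*v - 8) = (v - 2)*(v + 3)*(v + 4)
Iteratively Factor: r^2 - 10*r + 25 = (r - 5)*(r - 5)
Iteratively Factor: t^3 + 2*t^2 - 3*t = (t - 1)*(t^2 + 3*t) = (t - 1)*(t + 3)*(t)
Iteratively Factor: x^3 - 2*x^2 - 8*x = (x + 2)*(x^2 - 4*x) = x*(x + 2)*(x - 4)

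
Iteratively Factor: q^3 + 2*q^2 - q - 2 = (q - 1)*(q^2 + 3*q + 2) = (q - 1)*(q + 2)*(q + 1)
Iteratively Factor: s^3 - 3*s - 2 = (s - 2)*(s^2 + 2*s + 1) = (s - 2)*(s + 1)*(s + 1)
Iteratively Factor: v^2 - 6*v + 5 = (v - 5)*(v - 1)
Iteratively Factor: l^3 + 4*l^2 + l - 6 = (l + 2)*(l^2 + 2*l - 3) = (l - 1)*(l + 2)*(l + 3)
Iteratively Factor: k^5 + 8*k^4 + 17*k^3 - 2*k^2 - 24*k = (k - 1)*(k^4 + 9*k^3 + 26*k^2 + 24*k) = (k - 1)*(k + 3)*(k^3 + 6*k^2 + 8*k) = (k - 1)*(k + 3)*(k + 4)*(k^2 + 2*k) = k*(k - 1)*(k + 3)*(k + 4)*(k + 2)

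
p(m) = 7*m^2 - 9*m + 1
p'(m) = 14*m - 9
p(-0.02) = 1.18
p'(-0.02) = -9.28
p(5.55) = 166.67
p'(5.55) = 68.70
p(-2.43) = 64.20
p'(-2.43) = -43.02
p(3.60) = 59.32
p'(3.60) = 41.40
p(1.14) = -0.16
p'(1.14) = 6.96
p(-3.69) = 129.52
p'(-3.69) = -60.66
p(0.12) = 0.02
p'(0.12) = -7.32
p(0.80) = -1.72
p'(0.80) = 2.20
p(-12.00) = 1117.00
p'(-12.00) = -177.00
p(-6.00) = 307.00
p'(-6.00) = -93.00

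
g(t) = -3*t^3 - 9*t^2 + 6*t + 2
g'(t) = -9*t^2 - 18*t + 6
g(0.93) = -2.62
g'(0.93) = -18.52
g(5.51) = -740.03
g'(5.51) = -366.42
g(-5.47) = 190.89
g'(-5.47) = -164.83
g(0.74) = 0.30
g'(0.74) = -12.25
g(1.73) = -30.09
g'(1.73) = -52.08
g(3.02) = -144.59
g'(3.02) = -130.44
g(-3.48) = -1.44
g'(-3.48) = -40.35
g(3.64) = -240.09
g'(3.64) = -178.77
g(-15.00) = 8012.00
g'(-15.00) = -1749.00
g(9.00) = -2860.00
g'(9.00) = -885.00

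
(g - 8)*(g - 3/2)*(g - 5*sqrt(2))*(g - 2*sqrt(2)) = g^4 - 7*sqrt(2)*g^3 - 19*g^3/2 + 32*g^2 + 133*sqrt(2)*g^2/2 - 190*g - 84*sqrt(2)*g + 240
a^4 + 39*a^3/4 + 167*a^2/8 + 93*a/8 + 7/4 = (a + 1/4)*(a + 1/2)*(a + 2)*(a + 7)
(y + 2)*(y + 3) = y^2 + 5*y + 6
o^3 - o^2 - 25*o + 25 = (o - 5)*(o - 1)*(o + 5)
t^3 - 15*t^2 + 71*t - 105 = (t - 7)*(t - 5)*(t - 3)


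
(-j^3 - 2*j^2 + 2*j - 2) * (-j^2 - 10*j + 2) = j^5 + 12*j^4 + 16*j^3 - 22*j^2 + 24*j - 4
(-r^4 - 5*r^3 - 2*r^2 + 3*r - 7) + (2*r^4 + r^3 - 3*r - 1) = r^4 - 4*r^3 - 2*r^2 - 8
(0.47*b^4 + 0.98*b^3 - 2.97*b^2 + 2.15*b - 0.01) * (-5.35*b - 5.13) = -2.5145*b^5 - 7.6541*b^4 + 10.8621*b^3 + 3.7336*b^2 - 10.976*b + 0.0513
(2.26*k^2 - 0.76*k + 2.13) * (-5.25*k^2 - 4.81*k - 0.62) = -11.865*k^4 - 6.8806*k^3 - 8.9281*k^2 - 9.7741*k - 1.3206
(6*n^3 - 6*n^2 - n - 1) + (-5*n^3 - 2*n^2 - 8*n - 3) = n^3 - 8*n^2 - 9*n - 4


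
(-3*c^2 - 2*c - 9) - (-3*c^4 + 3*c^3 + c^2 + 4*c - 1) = 3*c^4 - 3*c^3 - 4*c^2 - 6*c - 8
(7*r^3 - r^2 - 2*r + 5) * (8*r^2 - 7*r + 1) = 56*r^5 - 57*r^4 - 2*r^3 + 53*r^2 - 37*r + 5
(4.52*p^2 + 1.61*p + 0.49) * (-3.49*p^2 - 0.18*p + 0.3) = -15.7748*p^4 - 6.4325*p^3 - 0.6439*p^2 + 0.3948*p + 0.147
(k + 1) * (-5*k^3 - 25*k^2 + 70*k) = -5*k^4 - 30*k^3 + 45*k^2 + 70*k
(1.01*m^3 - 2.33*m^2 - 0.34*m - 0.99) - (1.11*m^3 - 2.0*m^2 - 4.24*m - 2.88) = -0.1*m^3 - 0.33*m^2 + 3.9*m + 1.89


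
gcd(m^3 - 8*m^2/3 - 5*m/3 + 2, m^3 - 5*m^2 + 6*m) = m - 3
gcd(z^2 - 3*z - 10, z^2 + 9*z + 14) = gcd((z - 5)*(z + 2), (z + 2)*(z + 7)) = z + 2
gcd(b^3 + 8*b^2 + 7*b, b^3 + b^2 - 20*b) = b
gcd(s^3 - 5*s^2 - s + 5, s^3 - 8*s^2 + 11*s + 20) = s^2 - 4*s - 5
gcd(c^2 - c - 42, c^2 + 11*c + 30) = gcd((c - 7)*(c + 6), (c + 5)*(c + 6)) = c + 6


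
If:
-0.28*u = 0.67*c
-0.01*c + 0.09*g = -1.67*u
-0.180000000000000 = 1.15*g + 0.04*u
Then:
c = -0.00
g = -0.16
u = 0.01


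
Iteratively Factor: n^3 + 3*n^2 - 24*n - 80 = (n - 5)*(n^2 + 8*n + 16) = (n - 5)*(n + 4)*(n + 4)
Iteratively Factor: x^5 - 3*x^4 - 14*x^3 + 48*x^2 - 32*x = (x - 4)*(x^4 + x^3 - 10*x^2 + 8*x) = x*(x - 4)*(x^3 + x^2 - 10*x + 8) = x*(x - 4)*(x - 2)*(x^2 + 3*x - 4) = x*(x - 4)*(x - 2)*(x - 1)*(x + 4)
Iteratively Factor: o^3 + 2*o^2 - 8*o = (o + 4)*(o^2 - 2*o) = (o - 2)*(o + 4)*(o)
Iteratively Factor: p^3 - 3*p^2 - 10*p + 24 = (p + 3)*(p^2 - 6*p + 8) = (p - 4)*(p + 3)*(p - 2)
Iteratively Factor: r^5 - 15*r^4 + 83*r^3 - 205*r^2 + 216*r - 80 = (r - 5)*(r^4 - 10*r^3 + 33*r^2 - 40*r + 16) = (r - 5)*(r - 1)*(r^3 - 9*r^2 + 24*r - 16) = (r - 5)*(r - 1)^2*(r^2 - 8*r + 16) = (r - 5)*(r - 4)*(r - 1)^2*(r - 4)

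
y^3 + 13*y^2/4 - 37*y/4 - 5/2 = (y - 2)*(y + 1/4)*(y + 5)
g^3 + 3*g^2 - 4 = (g - 1)*(g + 2)^2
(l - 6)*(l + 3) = l^2 - 3*l - 18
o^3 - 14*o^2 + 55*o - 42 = (o - 7)*(o - 6)*(o - 1)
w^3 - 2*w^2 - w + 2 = (w - 2)*(w - 1)*(w + 1)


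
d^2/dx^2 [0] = 0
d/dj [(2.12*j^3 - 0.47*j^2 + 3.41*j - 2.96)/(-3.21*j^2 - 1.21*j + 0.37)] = (-6.8052*j^4 - 5.1304*j^3 + 13.868*j^2 - 19.351*j - 2.3199)/(10.3041*j^4 + 7.7682*j^3 - 0.9113*j^2 - 0.8954*j + 0.1369)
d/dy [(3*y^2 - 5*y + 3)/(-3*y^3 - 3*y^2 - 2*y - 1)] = (9*y^4 - 30*y^3 + 6*y^2 + 12*y + 11)/(9*y^6 + 18*y^5 + 21*y^4 + 18*y^3 + 10*y^2 + 4*y + 1)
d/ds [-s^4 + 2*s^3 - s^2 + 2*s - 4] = -4*s^3 + 6*s^2 - 2*s + 2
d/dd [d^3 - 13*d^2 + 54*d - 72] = 3*d^2 - 26*d + 54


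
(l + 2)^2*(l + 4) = l^3 + 8*l^2 + 20*l + 16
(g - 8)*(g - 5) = g^2 - 13*g + 40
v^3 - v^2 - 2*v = v*(v - 2)*(v + 1)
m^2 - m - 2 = (m - 2)*(m + 1)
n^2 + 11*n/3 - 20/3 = (n - 4/3)*(n + 5)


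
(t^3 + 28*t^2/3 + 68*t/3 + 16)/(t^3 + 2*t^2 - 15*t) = (3*t^3 + 28*t^2 + 68*t + 48)/(3*t*(t^2 + 2*t - 15))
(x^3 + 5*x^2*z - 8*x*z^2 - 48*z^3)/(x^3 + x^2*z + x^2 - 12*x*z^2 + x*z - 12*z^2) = (x + 4*z)/(x + 1)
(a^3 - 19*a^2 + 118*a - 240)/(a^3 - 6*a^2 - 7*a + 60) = (a^2 - 14*a + 48)/(a^2 - a - 12)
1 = 1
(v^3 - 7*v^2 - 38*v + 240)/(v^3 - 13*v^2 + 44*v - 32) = (v^2 + v - 30)/(v^2 - 5*v + 4)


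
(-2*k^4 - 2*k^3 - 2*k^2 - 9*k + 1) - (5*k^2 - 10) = -2*k^4 - 2*k^3 - 7*k^2 - 9*k + 11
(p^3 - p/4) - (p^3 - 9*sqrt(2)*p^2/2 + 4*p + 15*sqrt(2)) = 9*sqrt(2)*p^2/2 - 17*p/4 - 15*sqrt(2)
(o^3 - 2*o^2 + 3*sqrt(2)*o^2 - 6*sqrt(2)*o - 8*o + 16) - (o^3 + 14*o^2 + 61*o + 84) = -16*o^2 + 3*sqrt(2)*o^2 - 69*o - 6*sqrt(2)*o - 68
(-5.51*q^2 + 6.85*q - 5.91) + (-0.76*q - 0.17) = -5.51*q^2 + 6.09*q - 6.08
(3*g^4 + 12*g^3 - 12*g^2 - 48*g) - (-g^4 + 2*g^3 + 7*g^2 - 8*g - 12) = 4*g^4 + 10*g^3 - 19*g^2 - 40*g + 12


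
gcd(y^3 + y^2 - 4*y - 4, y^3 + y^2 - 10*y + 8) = y - 2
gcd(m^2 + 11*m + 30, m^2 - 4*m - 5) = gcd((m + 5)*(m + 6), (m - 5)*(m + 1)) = 1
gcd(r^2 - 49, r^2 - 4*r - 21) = r - 7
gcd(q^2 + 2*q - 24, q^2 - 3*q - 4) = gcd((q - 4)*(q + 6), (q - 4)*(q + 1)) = q - 4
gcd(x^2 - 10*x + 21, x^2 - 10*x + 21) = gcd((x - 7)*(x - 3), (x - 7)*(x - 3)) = x^2 - 10*x + 21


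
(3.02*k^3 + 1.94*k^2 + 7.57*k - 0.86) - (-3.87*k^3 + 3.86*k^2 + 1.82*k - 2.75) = 6.89*k^3 - 1.92*k^2 + 5.75*k + 1.89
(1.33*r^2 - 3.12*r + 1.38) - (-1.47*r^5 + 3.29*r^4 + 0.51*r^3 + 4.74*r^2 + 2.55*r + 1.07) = 1.47*r^5 - 3.29*r^4 - 0.51*r^3 - 3.41*r^2 - 5.67*r + 0.31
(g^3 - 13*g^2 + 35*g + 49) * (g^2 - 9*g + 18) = g^5 - 22*g^4 + 170*g^3 - 500*g^2 + 189*g + 882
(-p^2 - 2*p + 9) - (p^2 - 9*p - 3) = -2*p^2 + 7*p + 12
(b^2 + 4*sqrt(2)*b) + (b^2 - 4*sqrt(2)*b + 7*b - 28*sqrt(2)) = 2*b^2 + 7*b - 28*sqrt(2)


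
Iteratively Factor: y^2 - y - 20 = (y - 5)*(y + 4)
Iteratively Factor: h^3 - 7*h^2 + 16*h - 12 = (h - 2)*(h^2 - 5*h + 6) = (h - 2)^2*(h - 3)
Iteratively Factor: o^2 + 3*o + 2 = (o + 2)*(o + 1)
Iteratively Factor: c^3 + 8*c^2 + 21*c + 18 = (c + 3)*(c^2 + 5*c + 6) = (c + 3)^2*(c + 2)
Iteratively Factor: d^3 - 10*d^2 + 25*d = (d - 5)*(d^2 - 5*d) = d*(d - 5)*(d - 5)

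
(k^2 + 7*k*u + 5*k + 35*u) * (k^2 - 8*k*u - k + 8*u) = k^4 - k^3*u + 4*k^3 - 56*k^2*u^2 - 4*k^2*u - 5*k^2 - 224*k*u^2 + 5*k*u + 280*u^2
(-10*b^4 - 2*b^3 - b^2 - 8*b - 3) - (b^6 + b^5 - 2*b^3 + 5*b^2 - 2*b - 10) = -b^6 - b^5 - 10*b^4 - 6*b^2 - 6*b + 7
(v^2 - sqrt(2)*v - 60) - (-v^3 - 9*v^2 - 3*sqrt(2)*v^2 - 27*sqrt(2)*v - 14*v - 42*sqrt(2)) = v^3 + 3*sqrt(2)*v^2 + 10*v^2 + 14*v + 26*sqrt(2)*v - 60 + 42*sqrt(2)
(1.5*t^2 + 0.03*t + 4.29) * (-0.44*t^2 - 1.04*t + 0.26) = -0.66*t^4 - 1.5732*t^3 - 1.5288*t^2 - 4.4538*t + 1.1154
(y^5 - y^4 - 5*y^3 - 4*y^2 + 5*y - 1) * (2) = 2*y^5 - 2*y^4 - 10*y^3 - 8*y^2 + 10*y - 2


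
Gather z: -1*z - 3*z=-4*z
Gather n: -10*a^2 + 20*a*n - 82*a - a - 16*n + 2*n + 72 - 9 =-10*a^2 - 83*a + n*(20*a - 14) + 63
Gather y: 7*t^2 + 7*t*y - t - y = 7*t^2 - t + y*(7*t - 1)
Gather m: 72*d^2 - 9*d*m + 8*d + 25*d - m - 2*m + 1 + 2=72*d^2 + 33*d + m*(-9*d - 3) + 3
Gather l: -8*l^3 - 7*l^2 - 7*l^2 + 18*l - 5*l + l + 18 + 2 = -8*l^3 - 14*l^2 + 14*l + 20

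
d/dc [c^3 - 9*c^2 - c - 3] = 3*c^2 - 18*c - 1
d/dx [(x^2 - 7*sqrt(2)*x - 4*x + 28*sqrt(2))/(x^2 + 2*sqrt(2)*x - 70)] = (4*x^2 + 9*sqrt(2)*x^2 - 140*x - 56*sqrt(2)*x + 168 + 490*sqrt(2))/(x^4 + 4*sqrt(2)*x^3 - 132*x^2 - 280*sqrt(2)*x + 4900)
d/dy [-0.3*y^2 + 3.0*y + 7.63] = 3.0 - 0.6*y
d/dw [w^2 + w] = 2*w + 1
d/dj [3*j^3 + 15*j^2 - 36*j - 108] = 9*j^2 + 30*j - 36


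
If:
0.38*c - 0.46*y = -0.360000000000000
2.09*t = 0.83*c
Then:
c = 1.21052631578947*y - 0.947368421052632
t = 0.480735331150844*y - 0.376227650465878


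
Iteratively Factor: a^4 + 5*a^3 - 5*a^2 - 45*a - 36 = (a + 4)*(a^3 + a^2 - 9*a - 9) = (a + 1)*(a + 4)*(a^2 - 9) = (a + 1)*(a + 3)*(a + 4)*(a - 3)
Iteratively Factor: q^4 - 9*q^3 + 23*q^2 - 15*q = (q - 5)*(q^3 - 4*q^2 + 3*q) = (q - 5)*(q - 3)*(q^2 - q) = (q - 5)*(q - 3)*(q - 1)*(q)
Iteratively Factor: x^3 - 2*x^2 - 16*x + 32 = (x - 2)*(x^2 - 16) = (x - 2)*(x + 4)*(x - 4)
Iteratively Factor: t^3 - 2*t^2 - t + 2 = (t - 1)*(t^2 - t - 2) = (t - 2)*(t - 1)*(t + 1)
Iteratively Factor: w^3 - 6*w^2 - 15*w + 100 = (w - 5)*(w^2 - w - 20) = (w - 5)^2*(w + 4)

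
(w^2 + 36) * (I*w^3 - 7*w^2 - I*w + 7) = I*w^5 - 7*w^4 + 35*I*w^3 - 245*w^2 - 36*I*w + 252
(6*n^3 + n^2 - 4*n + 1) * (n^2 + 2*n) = 6*n^5 + 13*n^4 - 2*n^3 - 7*n^2 + 2*n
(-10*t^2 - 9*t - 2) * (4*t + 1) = -40*t^3 - 46*t^2 - 17*t - 2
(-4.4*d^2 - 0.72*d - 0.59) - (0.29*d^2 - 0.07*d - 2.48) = -4.69*d^2 - 0.65*d + 1.89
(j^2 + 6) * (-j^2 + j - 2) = -j^4 + j^3 - 8*j^2 + 6*j - 12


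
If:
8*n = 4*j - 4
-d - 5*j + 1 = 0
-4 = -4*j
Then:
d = -4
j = 1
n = 0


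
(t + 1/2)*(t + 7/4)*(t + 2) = t^3 + 17*t^2/4 + 43*t/8 + 7/4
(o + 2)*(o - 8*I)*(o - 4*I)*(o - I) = o^4 + 2*o^3 - 13*I*o^3 - 44*o^2 - 26*I*o^2 - 88*o + 32*I*o + 64*I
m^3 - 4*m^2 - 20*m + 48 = (m - 6)*(m - 2)*(m + 4)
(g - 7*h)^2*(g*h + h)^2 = g^4*h^2 - 14*g^3*h^3 + 2*g^3*h^2 + 49*g^2*h^4 - 28*g^2*h^3 + g^2*h^2 + 98*g*h^4 - 14*g*h^3 + 49*h^4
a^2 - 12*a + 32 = (a - 8)*(a - 4)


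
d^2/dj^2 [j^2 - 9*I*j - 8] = 2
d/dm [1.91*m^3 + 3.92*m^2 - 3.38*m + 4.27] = 5.73*m^2 + 7.84*m - 3.38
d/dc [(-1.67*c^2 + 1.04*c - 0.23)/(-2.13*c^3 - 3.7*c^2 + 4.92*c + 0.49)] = (-3.5571*c^4 + 4.4304*c^3 - 5.8381*c^2 - 3.3386*c + 1.6412)/(4.5369*c^6 + 15.762*c^5 - 7.2692*c^4 - 38.4954*c^3 + 20.5804*c^2 + 4.8216*c + 0.2401)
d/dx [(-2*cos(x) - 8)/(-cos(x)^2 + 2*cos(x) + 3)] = 2*(cos(x)^2 + 8*cos(x) - 5)*sin(x)/(sin(x)^2 + 2*cos(x) + 2)^2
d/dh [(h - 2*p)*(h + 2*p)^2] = (h + 2*p)*(3*h - 2*p)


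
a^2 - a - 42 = (a - 7)*(a + 6)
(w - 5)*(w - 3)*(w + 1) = w^3 - 7*w^2 + 7*w + 15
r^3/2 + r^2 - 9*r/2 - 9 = (r/2 + 1)*(r - 3)*(r + 3)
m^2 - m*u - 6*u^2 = (m - 3*u)*(m + 2*u)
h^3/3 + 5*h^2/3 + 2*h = h*(h/3 + 1)*(h + 2)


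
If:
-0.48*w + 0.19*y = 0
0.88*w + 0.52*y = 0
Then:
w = 0.00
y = 0.00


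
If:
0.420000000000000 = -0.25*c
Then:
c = -1.68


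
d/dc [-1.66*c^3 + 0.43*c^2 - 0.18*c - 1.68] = -4.98*c^2 + 0.86*c - 0.18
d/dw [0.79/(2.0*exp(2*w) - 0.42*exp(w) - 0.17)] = (0.3318 - 3.16*exp(w))*exp(w)/(-2.0*exp(2*w) + 0.42*exp(w) + 0.17)^2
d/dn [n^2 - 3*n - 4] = 2*n - 3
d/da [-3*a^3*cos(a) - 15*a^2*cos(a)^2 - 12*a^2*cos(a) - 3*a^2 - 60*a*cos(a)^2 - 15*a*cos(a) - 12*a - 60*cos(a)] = 3*a^3*sin(a) + 12*a^2*sin(a) + 15*a^2*sin(2*a) - 9*a^2*cos(a) + 15*a*sin(a) + 60*a*sin(2*a) - 30*a*cos(a)^2 - 24*a*cos(a) - 6*a + 60*sin(a) - 60*cos(a)^2 - 15*cos(a) - 12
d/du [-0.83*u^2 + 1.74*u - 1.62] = 1.74 - 1.66*u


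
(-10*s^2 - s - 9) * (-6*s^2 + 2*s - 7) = 60*s^4 - 14*s^3 + 122*s^2 - 11*s + 63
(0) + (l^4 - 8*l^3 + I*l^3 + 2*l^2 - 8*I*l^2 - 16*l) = l^4 - 8*l^3 + I*l^3 + 2*l^2 - 8*I*l^2 - 16*l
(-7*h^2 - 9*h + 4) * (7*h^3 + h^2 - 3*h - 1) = -49*h^5 - 70*h^4 + 40*h^3 + 38*h^2 - 3*h - 4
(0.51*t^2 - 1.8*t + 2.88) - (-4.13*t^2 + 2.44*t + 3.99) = 4.64*t^2 - 4.24*t - 1.11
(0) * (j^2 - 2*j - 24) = 0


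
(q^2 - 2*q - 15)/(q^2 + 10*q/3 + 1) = 3*(q - 5)/(3*q + 1)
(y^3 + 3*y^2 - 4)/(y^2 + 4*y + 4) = y - 1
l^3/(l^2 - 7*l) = l^2/(l - 7)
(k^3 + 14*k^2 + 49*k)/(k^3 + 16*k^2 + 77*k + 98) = k/(k + 2)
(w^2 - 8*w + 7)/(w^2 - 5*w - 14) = (w - 1)/(w + 2)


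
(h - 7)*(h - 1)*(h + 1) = h^3 - 7*h^2 - h + 7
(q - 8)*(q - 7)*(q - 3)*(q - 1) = q^4 - 19*q^3 + 119*q^2 - 269*q + 168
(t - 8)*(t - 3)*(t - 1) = t^3 - 12*t^2 + 35*t - 24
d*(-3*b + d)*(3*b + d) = -9*b^2*d + d^3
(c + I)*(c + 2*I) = c^2 + 3*I*c - 2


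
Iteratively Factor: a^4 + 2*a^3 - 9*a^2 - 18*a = (a - 3)*(a^3 + 5*a^2 + 6*a) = (a - 3)*(a + 3)*(a^2 + 2*a) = a*(a - 3)*(a + 3)*(a + 2)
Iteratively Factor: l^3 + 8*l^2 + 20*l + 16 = (l + 2)*(l^2 + 6*l + 8) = (l + 2)^2*(l + 4)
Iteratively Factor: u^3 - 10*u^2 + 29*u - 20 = (u - 5)*(u^2 - 5*u + 4) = (u - 5)*(u - 4)*(u - 1)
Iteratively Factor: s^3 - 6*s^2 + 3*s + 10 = (s - 2)*(s^2 - 4*s - 5) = (s - 5)*(s - 2)*(s + 1)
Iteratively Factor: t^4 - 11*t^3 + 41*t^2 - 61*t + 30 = (t - 5)*(t^3 - 6*t^2 + 11*t - 6) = (t - 5)*(t - 1)*(t^2 - 5*t + 6) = (t - 5)*(t - 2)*(t - 1)*(t - 3)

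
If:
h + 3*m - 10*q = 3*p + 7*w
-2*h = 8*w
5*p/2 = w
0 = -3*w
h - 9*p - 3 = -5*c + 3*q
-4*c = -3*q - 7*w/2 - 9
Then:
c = -6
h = 0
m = -110/3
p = 0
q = -11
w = 0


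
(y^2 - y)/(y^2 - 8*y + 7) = y/(y - 7)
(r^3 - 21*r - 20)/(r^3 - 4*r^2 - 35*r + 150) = (r^2 + 5*r + 4)/(r^2 + r - 30)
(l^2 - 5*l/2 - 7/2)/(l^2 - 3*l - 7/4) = 2*(l + 1)/(2*l + 1)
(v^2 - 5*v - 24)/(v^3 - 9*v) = (v - 8)/(v*(v - 3))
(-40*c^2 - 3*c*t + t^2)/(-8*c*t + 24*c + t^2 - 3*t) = (5*c + t)/(t - 3)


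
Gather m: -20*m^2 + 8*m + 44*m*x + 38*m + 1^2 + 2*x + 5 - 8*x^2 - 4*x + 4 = -20*m^2 + m*(44*x + 46) - 8*x^2 - 2*x + 10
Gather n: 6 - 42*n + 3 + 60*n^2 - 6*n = 60*n^2 - 48*n + 9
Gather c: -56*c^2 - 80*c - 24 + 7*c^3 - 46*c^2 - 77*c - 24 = 7*c^3 - 102*c^2 - 157*c - 48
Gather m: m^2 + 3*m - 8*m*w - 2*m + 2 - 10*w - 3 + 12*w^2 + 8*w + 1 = m^2 + m*(1 - 8*w) + 12*w^2 - 2*w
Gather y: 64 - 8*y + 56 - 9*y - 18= 102 - 17*y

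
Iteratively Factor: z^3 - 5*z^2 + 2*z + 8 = (z - 4)*(z^2 - z - 2) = (z - 4)*(z - 2)*(z + 1)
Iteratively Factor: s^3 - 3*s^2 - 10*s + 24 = (s - 4)*(s^2 + s - 6) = (s - 4)*(s - 2)*(s + 3)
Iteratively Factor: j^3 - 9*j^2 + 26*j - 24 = (j - 4)*(j^2 - 5*j + 6) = (j - 4)*(j - 3)*(j - 2)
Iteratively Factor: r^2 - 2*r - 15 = (r - 5)*(r + 3)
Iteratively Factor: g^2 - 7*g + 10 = (g - 2)*(g - 5)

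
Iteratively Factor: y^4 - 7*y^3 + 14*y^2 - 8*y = (y - 4)*(y^3 - 3*y^2 + 2*y) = y*(y - 4)*(y^2 - 3*y + 2) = y*(y - 4)*(y - 2)*(y - 1)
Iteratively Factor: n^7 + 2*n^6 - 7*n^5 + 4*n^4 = (n)*(n^6 + 2*n^5 - 7*n^4 + 4*n^3) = n^2*(n^5 + 2*n^4 - 7*n^3 + 4*n^2) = n^3*(n^4 + 2*n^3 - 7*n^2 + 4*n) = n^3*(n - 1)*(n^3 + 3*n^2 - 4*n) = n^3*(n - 1)*(n + 4)*(n^2 - n) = n^4*(n - 1)*(n + 4)*(n - 1)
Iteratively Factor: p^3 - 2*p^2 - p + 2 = (p - 1)*(p^2 - p - 2) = (p - 2)*(p - 1)*(p + 1)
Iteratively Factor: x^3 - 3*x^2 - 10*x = (x - 5)*(x^2 + 2*x) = x*(x - 5)*(x + 2)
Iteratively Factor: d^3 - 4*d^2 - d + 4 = (d - 4)*(d^2 - 1) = (d - 4)*(d + 1)*(d - 1)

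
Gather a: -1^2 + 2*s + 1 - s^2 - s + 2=-s^2 + s + 2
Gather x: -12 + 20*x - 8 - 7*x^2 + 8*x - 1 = -7*x^2 + 28*x - 21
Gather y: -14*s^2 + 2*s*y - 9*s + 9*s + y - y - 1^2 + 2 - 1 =-14*s^2 + 2*s*y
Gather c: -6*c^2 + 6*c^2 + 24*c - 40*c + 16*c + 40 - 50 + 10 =0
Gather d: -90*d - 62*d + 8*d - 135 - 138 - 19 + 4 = -144*d - 288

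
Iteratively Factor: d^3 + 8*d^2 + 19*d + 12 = (d + 1)*(d^2 + 7*d + 12) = (d + 1)*(d + 3)*(d + 4)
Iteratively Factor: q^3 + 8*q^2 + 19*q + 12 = (q + 4)*(q^2 + 4*q + 3) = (q + 3)*(q + 4)*(q + 1)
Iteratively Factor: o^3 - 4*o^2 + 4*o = (o)*(o^2 - 4*o + 4) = o*(o - 2)*(o - 2)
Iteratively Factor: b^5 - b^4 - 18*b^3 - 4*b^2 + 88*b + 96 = (b - 3)*(b^4 + 2*b^3 - 12*b^2 - 40*b - 32) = (b - 3)*(b + 2)*(b^3 - 12*b - 16) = (b - 3)*(b + 2)^2*(b^2 - 2*b - 8) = (b - 4)*(b - 3)*(b + 2)^2*(b + 2)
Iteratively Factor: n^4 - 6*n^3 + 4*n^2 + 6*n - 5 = (n - 1)*(n^3 - 5*n^2 - n + 5) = (n - 5)*(n - 1)*(n^2 - 1) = (n - 5)*(n - 1)*(n + 1)*(n - 1)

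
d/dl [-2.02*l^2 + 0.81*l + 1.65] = 0.81 - 4.04*l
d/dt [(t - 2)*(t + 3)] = 2*t + 1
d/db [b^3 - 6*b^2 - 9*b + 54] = 3*b^2 - 12*b - 9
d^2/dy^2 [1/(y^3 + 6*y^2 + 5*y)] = 2*(-3*y*(y + 2)*(y^2 + 6*y + 5) + (3*y^2 + 12*y + 5)^2)/(y^3*(y^2 + 6*y + 5)^3)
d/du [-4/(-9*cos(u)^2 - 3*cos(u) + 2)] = 12*(6*cos(u) + 1)*sin(u)/(9*cos(u)^2 + 3*cos(u) - 2)^2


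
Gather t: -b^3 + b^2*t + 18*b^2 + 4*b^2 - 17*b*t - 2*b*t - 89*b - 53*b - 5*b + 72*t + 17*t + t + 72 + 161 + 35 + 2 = -b^3 + 22*b^2 - 147*b + t*(b^2 - 19*b + 90) + 270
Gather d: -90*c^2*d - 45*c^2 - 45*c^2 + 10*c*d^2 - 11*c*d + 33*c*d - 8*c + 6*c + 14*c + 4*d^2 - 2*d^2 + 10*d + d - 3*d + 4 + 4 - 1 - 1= -90*c^2 + 12*c + d^2*(10*c + 2) + d*(-90*c^2 + 22*c + 8) + 6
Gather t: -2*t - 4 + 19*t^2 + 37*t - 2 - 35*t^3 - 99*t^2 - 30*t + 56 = -35*t^3 - 80*t^2 + 5*t + 50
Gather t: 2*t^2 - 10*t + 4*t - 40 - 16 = 2*t^2 - 6*t - 56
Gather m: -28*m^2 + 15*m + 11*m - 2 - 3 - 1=-28*m^2 + 26*m - 6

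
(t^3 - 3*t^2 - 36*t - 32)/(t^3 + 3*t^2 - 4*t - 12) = (t^3 - 3*t^2 - 36*t - 32)/(t^3 + 3*t^2 - 4*t - 12)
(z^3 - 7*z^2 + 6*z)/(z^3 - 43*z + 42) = z/(z + 7)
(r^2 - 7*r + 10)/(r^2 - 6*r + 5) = (r - 2)/(r - 1)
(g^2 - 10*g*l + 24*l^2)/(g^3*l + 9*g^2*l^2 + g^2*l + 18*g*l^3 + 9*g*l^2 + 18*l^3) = (g^2 - 10*g*l + 24*l^2)/(l*(g^3 + 9*g^2*l + g^2 + 18*g*l^2 + 9*g*l + 18*l^2))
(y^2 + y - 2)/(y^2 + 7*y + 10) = (y - 1)/(y + 5)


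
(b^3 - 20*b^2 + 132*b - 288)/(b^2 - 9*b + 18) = (b^2 - 14*b + 48)/(b - 3)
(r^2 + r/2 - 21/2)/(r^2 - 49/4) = 2*(r - 3)/(2*r - 7)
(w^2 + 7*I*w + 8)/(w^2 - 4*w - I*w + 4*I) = (w + 8*I)/(w - 4)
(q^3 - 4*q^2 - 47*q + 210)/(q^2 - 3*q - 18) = (q^2 + 2*q - 35)/(q + 3)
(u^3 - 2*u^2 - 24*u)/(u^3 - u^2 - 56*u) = (-u^2 + 2*u + 24)/(-u^2 + u + 56)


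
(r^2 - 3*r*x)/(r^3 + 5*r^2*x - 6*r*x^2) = (r - 3*x)/(r^2 + 5*r*x - 6*x^2)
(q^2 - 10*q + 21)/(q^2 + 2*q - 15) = (q - 7)/(q + 5)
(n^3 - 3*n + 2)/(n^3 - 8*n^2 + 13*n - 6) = (n + 2)/(n - 6)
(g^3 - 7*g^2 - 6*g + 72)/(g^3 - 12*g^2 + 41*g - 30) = (g^2 - g - 12)/(g^2 - 6*g + 5)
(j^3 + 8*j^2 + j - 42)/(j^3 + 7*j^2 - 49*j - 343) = (j^2 + j - 6)/(j^2 - 49)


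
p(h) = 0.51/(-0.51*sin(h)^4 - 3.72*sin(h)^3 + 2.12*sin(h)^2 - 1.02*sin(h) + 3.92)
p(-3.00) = 0.12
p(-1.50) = 0.05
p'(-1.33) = 0.02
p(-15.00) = 0.08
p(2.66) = 0.15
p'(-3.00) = -0.05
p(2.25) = 0.21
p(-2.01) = 0.06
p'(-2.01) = -0.03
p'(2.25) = -0.29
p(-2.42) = 0.08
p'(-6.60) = 0.08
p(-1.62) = 0.05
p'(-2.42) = -0.07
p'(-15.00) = -0.07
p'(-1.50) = 0.00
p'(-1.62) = -0.00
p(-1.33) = 0.05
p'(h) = 0.51*(2.04*sin(h)^3*cos(h) + 11.16*sin(h)^2*cos(h) - 4.24*sin(h)*cos(h) + 1.02*cos(h))/(-0.51*sin(h)^4 - 3.72*sin(h)^3 + 2.12*sin(h)^2 - 1.02*sin(h) + 3.92)^2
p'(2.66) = -0.06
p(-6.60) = 0.11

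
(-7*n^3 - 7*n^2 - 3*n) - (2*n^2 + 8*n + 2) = -7*n^3 - 9*n^2 - 11*n - 2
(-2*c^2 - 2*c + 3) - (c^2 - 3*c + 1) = -3*c^2 + c + 2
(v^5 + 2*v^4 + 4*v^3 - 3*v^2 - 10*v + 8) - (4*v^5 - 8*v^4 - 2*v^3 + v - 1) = -3*v^5 + 10*v^4 + 6*v^3 - 3*v^2 - 11*v + 9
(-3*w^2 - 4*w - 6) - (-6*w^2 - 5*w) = 3*w^2 + w - 6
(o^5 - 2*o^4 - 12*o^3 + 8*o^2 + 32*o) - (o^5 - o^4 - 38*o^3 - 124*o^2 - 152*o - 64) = -o^4 + 26*o^3 + 132*o^2 + 184*o + 64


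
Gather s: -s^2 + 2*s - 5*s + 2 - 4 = -s^2 - 3*s - 2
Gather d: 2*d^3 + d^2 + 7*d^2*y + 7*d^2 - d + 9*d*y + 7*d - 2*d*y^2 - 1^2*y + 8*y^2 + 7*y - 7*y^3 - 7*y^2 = 2*d^3 + d^2*(7*y + 8) + d*(-2*y^2 + 9*y + 6) - 7*y^3 + y^2 + 6*y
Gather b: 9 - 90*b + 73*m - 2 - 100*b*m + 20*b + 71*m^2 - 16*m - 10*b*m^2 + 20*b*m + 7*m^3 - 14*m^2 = b*(-10*m^2 - 80*m - 70) + 7*m^3 + 57*m^2 + 57*m + 7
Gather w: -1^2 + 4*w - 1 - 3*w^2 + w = -3*w^2 + 5*w - 2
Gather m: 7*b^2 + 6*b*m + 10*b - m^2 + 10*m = 7*b^2 + 10*b - m^2 + m*(6*b + 10)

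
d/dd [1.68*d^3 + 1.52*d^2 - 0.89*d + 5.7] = 5.04*d^2 + 3.04*d - 0.89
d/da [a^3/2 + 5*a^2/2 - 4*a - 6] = 3*a^2/2 + 5*a - 4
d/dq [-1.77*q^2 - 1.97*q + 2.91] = -3.54*q - 1.97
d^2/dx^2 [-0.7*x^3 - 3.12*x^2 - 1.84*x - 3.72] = -4.2*x - 6.24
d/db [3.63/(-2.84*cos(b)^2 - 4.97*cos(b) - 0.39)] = -(20.6184*cos(b) + 18.0411)*sin(b)/(2.84*cos(b)^2 + 4.97*cos(b) + 0.39)^2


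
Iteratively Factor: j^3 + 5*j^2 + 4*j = (j)*(j^2 + 5*j + 4) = j*(j + 4)*(j + 1)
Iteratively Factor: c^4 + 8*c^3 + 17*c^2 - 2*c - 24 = (c + 4)*(c^3 + 4*c^2 + c - 6) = (c + 3)*(c + 4)*(c^2 + c - 2) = (c + 2)*(c + 3)*(c + 4)*(c - 1)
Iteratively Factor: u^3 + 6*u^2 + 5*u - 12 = (u - 1)*(u^2 + 7*u + 12) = (u - 1)*(u + 4)*(u + 3)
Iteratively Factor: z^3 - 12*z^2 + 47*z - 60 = (z - 5)*(z^2 - 7*z + 12) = (z - 5)*(z - 4)*(z - 3)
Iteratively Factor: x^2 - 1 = (x + 1)*(x - 1)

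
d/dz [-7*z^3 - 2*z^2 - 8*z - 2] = -21*z^2 - 4*z - 8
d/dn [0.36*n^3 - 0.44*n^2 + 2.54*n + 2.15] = 1.08*n^2 - 0.88*n + 2.54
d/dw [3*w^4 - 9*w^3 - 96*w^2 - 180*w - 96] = 12*w^3 - 27*w^2 - 192*w - 180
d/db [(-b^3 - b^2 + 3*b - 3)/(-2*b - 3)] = (4*b^3 + 11*b^2 + 6*b - 15)/(4*b^2 + 12*b + 9)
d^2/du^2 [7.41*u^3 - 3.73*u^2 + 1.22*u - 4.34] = 44.46*u - 7.46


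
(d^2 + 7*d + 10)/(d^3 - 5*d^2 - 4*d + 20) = (d + 5)/(d^2 - 7*d + 10)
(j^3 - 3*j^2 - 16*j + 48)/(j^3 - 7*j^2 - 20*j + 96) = (j - 4)/(j - 8)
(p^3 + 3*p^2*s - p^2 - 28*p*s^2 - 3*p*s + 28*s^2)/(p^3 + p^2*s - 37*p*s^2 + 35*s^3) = (p^2 - 4*p*s - p + 4*s)/(p^2 - 6*p*s + 5*s^2)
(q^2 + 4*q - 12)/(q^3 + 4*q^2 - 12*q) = 1/q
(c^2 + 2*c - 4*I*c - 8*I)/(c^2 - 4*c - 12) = (c - 4*I)/(c - 6)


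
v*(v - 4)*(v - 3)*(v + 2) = v^4 - 5*v^3 - 2*v^2 + 24*v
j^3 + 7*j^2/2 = j^2*(j + 7/2)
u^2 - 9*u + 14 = (u - 7)*(u - 2)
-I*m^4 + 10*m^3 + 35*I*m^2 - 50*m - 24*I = (m + 2*I)*(m + 3*I)*(m + 4*I)*(-I*m + 1)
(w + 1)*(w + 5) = w^2 + 6*w + 5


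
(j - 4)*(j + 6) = j^2 + 2*j - 24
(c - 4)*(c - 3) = c^2 - 7*c + 12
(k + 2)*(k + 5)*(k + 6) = k^3 + 13*k^2 + 52*k + 60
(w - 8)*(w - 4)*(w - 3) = w^3 - 15*w^2 + 68*w - 96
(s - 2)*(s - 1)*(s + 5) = s^3 + 2*s^2 - 13*s + 10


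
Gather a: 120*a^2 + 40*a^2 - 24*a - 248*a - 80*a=160*a^2 - 352*a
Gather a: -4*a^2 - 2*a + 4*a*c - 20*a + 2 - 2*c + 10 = -4*a^2 + a*(4*c - 22) - 2*c + 12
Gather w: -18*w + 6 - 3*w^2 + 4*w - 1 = -3*w^2 - 14*w + 5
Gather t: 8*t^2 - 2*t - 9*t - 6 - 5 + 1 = 8*t^2 - 11*t - 10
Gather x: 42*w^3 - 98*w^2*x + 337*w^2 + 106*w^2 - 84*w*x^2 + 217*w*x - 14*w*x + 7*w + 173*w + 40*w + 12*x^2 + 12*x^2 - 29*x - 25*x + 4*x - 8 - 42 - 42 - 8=42*w^3 + 443*w^2 + 220*w + x^2*(24 - 84*w) + x*(-98*w^2 + 203*w - 50) - 100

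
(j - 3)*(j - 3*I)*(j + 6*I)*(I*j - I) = I*j^4 - 3*j^3 - 4*I*j^3 + 12*j^2 + 21*I*j^2 - 9*j - 72*I*j + 54*I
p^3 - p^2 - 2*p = p*(p - 2)*(p + 1)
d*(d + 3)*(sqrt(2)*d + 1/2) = sqrt(2)*d^3 + d^2/2 + 3*sqrt(2)*d^2 + 3*d/2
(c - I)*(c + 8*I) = c^2 + 7*I*c + 8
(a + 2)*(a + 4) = a^2 + 6*a + 8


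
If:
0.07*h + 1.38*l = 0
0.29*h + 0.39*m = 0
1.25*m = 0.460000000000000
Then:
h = -0.49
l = 0.03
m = 0.37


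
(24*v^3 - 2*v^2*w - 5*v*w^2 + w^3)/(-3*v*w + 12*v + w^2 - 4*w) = (-8*v^2 - 2*v*w + w^2)/(w - 4)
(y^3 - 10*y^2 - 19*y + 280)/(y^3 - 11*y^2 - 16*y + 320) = (y - 7)/(y - 8)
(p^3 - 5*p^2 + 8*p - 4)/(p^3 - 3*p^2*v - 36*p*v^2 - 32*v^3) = (-p^3 + 5*p^2 - 8*p + 4)/(-p^3 + 3*p^2*v + 36*p*v^2 + 32*v^3)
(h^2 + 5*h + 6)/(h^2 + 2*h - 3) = (h + 2)/(h - 1)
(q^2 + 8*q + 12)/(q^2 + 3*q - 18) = (q + 2)/(q - 3)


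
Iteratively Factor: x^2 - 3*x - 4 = (x - 4)*(x + 1)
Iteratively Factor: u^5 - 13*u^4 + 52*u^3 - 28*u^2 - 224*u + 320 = (u - 5)*(u^4 - 8*u^3 + 12*u^2 + 32*u - 64) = (u - 5)*(u - 4)*(u^3 - 4*u^2 - 4*u + 16) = (u - 5)*(u - 4)*(u - 2)*(u^2 - 2*u - 8) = (u - 5)*(u - 4)*(u - 2)*(u + 2)*(u - 4)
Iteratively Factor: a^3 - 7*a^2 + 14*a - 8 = (a - 1)*(a^2 - 6*a + 8) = (a - 4)*(a - 1)*(a - 2)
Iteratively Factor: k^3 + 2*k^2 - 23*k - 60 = (k - 5)*(k^2 + 7*k + 12) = (k - 5)*(k + 3)*(k + 4)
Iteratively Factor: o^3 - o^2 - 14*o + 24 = (o - 3)*(o^2 + 2*o - 8) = (o - 3)*(o - 2)*(o + 4)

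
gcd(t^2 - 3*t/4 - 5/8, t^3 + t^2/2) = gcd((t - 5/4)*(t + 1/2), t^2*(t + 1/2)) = t + 1/2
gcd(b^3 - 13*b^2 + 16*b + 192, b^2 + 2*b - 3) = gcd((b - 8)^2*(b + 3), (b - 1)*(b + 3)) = b + 3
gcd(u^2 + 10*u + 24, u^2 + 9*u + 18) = u + 6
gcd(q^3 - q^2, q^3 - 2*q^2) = q^2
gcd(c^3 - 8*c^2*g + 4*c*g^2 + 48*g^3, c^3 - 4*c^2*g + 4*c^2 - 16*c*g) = c - 4*g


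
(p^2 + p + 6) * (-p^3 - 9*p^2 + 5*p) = -p^5 - 10*p^4 - 10*p^3 - 49*p^2 + 30*p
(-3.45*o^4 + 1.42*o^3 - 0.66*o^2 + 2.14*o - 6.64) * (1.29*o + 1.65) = -4.4505*o^5 - 3.8607*o^4 + 1.4916*o^3 + 1.6716*o^2 - 5.0346*o - 10.956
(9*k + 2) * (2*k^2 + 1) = 18*k^3 + 4*k^2 + 9*k + 2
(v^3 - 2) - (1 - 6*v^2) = v^3 + 6*v^2 - 3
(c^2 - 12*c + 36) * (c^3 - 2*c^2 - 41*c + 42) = c^5 - 14*c^4 + 19*c^3 + 462*c^2 - 1980*c + 1512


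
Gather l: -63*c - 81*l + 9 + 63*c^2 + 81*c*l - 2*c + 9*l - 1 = 63*c^2 - 65*c + l*(81*c - 72) + 8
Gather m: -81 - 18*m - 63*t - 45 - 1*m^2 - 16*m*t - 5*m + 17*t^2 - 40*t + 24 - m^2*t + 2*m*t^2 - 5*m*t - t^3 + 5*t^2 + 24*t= m^2*(-t - 1) + m*(2*t^2 - 21*t - 23) - t^3 + 22*t^2 - 79*t - 102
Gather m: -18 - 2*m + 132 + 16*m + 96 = 14*m + 210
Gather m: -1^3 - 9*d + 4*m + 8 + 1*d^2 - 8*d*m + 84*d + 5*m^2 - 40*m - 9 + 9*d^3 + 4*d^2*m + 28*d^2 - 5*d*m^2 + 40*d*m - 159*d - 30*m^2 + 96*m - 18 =9*d^3 + 29*d^2 - 84*d + m^2*(-5*d - 25) + m*(4*d^2 + 32*d + 60) - 20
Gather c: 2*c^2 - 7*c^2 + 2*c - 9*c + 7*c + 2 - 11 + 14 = 5 - 5*c^2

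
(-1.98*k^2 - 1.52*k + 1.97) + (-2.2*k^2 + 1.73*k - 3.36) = -4.18*k^2 + 0.21*k - 1.39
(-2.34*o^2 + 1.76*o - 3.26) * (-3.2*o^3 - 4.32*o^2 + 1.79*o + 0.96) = 7.488*o^5 + 4.4768*o^4 - 1.3598*o^3 + 14.9872*o^2 - 4.1458*o - 3.1296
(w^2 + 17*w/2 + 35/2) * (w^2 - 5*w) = w^4 + 7*w^3/2 - 25*w^2 - 175*w/2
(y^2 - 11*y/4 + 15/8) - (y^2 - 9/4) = 33/8 - 11*y/4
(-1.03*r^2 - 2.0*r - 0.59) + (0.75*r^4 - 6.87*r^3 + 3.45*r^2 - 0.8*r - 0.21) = 0.75*r^4 - 6.87*r^3 + 2.42*r^2 - 2.8*r - 0.8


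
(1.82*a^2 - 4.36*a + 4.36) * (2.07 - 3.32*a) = -6.0424*a^3 + 18.2426*a^2 - 23.5004*a + 9.0252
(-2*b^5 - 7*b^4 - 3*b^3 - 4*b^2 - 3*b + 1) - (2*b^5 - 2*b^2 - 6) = -4*b^5 - 7*b^4 - 3*b^3 - 2*b^2 - 3*b + 7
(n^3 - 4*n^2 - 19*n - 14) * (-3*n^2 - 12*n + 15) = -3*n^5 + 120*n^3 + 210*n^2 - 117*n - 210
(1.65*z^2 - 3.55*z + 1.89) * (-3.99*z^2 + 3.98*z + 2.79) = -6.5835*z^4 + 20.7315*z^3 - 17.0666*z^2 - 2.3823*z + 5.2731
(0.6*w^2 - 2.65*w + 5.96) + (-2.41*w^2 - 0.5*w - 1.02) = -1.81*w^2 - 3.15*w + 4.94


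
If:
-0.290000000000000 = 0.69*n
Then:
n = -0.42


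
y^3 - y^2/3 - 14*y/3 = y*(y - 7/3)*(y + 2)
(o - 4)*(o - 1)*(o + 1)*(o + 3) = o^4 - o^3 - 13*o^2 + o + 12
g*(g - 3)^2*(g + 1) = g^4 - 5*g^3 + 3*g^2 + 9*g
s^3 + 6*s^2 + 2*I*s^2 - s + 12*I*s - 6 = (s + 6)*(s + I)^2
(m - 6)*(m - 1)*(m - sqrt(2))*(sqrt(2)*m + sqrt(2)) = sqrt(2)*m^4 - 6*sqrt(2)*m^3 - 2*m^3 - sqrt(2)*m^2 + 12*m^2 + 2*m + 6*sqrt(2)*m - 12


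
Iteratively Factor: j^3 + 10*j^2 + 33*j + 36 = (j + 3)*(j^2 + 7*j + 12) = (j + 3)^2*(j + 4)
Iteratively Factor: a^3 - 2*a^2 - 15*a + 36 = (a - 3)*(a^2 + a - 12) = (a - 3)*(a + 4)*(a - 3)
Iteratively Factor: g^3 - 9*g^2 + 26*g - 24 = (g - 2)*(g^2 - 7*g + 12) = (g - 4)*(g - 2)*(g - 3)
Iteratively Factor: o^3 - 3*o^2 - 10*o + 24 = (o - 4)*(o^2 + o - 6) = (o - 4)*(o + 3)*(o - 2)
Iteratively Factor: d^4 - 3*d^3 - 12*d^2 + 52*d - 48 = (d + 4)*(d^3 - 7*d^2 + 16*d - 12) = (d - 2)*(d + 4)*(d^2 - 5*d + 6) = (d - 2)^2*(d + 4)*(d - 3)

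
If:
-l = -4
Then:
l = 4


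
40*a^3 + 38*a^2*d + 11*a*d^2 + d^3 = (2*a + d)*(4*a + d)*(5*a + d)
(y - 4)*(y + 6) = y^2 + 2*y - 24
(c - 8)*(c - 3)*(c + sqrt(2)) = c^3 - 11*c^2 + sqrt(2)*c^2 - 11*sqrt(2)*c + 24*c + 24*sqrt(2)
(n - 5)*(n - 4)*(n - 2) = n^3 - 11*n^2 + 38*n - 40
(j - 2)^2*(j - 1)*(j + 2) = j^4 - 3*j^3 - 2*j^2 + 12*j - 8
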